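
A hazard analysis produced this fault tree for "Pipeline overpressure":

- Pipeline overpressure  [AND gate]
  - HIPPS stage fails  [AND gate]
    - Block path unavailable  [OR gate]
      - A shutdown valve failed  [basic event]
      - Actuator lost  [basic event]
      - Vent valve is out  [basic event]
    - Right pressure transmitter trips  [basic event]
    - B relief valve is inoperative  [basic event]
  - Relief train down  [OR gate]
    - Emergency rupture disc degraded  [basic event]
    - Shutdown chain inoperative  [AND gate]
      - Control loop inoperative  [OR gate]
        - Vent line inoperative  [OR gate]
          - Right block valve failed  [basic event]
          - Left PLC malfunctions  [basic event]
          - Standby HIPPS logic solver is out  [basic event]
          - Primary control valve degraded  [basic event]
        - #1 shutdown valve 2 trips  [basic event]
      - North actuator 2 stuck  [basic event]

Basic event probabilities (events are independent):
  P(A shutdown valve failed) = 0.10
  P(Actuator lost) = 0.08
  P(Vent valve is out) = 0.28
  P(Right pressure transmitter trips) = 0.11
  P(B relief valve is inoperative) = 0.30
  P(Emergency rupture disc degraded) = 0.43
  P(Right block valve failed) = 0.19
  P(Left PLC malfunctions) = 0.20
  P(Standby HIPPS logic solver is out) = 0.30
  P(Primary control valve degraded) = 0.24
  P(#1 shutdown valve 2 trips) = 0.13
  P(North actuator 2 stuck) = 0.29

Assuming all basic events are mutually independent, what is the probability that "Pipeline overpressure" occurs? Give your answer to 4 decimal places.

0.0073

P(Block path unavailable) [OR] = 1 − (1−0.10) × (1−0.08) × (1−0.28) = 0.403840
P(HIPPS stage fails) [AND] = 0.403840 × 0.11 × 0.30 = 0.013327
P(Vent line inoperative) [OR] = 1 − (1−0.19) × (1−0.20) × (1−0.30) × (1−0.24) = 0.655264
P(Control loop inoperative) [OR] = 1 − (1−0.655264) × (1−0.13) = 0.700080
P(Shutdown chain inoperative) [AND] = 0.700080 × 0.29 = 0.203023
P(Relief train down) [OR] = 1 − (1−0.43) × (1−0.203023) = 0.545723
P(Pipeline overpressure) [AND] = 0.013327 × 0.545723 = 0.007273
Rounded to 4 decimal places: P(Pipeline overpressure) ≈ 0.0073.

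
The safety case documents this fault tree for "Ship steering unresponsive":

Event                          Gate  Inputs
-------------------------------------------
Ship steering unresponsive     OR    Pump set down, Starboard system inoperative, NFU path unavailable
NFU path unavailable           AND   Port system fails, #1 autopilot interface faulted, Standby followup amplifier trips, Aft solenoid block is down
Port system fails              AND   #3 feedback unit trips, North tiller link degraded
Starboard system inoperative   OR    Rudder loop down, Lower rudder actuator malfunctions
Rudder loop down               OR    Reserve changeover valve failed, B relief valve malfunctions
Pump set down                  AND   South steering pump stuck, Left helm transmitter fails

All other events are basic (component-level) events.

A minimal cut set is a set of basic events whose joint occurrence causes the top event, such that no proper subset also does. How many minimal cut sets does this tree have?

5

Pump set down [AND]: one cut set from each child combined → 1 × 1 = 1 cut set(s).
Rudder loop down [OR]: union of children's cut sets → 2 cut set(s).
Starboard system inoperative [OR]: union of children's cut sets → 3 cut set(s).
Port system fails [AND]: one cut set from each child combined → 1 × 1 = 1 cut set(s).
NFU path unavailable [AND]: one cut set from each child combined → 1 × 1 × 1 × 1 = 1 cut set(s).
Ship steering unresponsive [OR]: union of children's cut sets → 5 cut set(s).
Minimal cut sets: {Left helm transmitter fails, South steering pump stuck}; {Reserve changeover valve failed}; {B relief valve malfunctions}; {Lower rudder actuator malfunctions}; {#1 autopilot interface faulted, #3 feedback unit trips, Aft solenoid block is down, North tiller link degraded, Standby followup amplifier trips}.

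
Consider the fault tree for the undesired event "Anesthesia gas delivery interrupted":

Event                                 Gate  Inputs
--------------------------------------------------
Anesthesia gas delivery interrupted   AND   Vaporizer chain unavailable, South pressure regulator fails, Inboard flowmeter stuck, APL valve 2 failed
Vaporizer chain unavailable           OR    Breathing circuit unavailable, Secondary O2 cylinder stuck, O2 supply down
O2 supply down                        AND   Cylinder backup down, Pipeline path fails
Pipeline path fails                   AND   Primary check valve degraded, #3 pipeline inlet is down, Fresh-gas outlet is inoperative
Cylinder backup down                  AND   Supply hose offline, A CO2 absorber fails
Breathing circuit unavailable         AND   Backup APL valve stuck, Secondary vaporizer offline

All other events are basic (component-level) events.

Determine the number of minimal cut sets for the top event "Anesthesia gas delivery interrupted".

3

Breathing circuit unavailable [AND]: one cut set from each child combined → 1 × 1 = 1 cut set(s).
Cylinder backup down [AND]: one cut set from each child combined → 1 × 1 = 1 cut set(s).
Pipeline path fails [AND]: one cut set from each child combined → 1 × 1 × 1 = 1 cut set(s).
O2 supply down [AND]: one cut set from each child combined → 1 × 1 = 1 cut set(s).
Vaporizer chain unavailable [OR]: union of children's cut sets → 3 cut set(s).
Anesthesia gas delivery interrupted [AND]: one cut set from each child combined → 3 × 1 × 1 × 1 = 3 cut set(s).
Minimal cut sets: {APL valve 2 failed, Backup APL valve stuck, Inboard flowmeter stuck, Secondary vaporizer offline, South pressure regulator fails}; {APL valve 2 failed, Inboard flowmeter stuck, Secondary O2 cylinder stuck, South pressure regulator fails}; {#3 pipeline inlet is down, A CO2 absorber fails, APL valve 2 failed, Fresh-gas outlet is inoperative, Inboard flowmeter stuck, Primary check valve degraded, South pressure regulator fails, Supply hose offline}.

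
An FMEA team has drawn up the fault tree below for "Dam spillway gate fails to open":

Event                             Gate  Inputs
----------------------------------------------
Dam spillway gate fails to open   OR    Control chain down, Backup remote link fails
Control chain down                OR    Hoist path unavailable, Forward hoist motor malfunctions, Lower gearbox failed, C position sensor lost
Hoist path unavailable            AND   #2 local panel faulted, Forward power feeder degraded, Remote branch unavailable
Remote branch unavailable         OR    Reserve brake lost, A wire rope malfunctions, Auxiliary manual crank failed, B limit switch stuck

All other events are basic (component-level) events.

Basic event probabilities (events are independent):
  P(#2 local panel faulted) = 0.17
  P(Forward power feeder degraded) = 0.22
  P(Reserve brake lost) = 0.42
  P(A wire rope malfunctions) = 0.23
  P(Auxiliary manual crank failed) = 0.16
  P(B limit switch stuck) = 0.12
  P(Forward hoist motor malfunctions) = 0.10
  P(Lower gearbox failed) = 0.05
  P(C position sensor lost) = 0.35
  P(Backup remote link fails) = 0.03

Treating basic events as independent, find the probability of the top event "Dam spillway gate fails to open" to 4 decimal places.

P(Remote branch unavailable) [OR] = 1 − (1−0.42) × (1−0.23) × (1−0.16) × (1−0.12) = 0.669873
P(Hoist path unavailable) [AND] = 0.17 × 0.22 × 0.669873 = 0.025053
P(Control chain down) [OR] = 1 − (1−0.025053) × (1−0.10) × (1−0.05) × (1−0.35) = 0.458173
P(Dam spillway gate fails to open) [OR] = 1 − (1−0.458173) × (1−0.03) = 0.474428
Rounded to 4 decimal places: P(Dam spillway gate fails to open) ≈ 0.4744.

0.4744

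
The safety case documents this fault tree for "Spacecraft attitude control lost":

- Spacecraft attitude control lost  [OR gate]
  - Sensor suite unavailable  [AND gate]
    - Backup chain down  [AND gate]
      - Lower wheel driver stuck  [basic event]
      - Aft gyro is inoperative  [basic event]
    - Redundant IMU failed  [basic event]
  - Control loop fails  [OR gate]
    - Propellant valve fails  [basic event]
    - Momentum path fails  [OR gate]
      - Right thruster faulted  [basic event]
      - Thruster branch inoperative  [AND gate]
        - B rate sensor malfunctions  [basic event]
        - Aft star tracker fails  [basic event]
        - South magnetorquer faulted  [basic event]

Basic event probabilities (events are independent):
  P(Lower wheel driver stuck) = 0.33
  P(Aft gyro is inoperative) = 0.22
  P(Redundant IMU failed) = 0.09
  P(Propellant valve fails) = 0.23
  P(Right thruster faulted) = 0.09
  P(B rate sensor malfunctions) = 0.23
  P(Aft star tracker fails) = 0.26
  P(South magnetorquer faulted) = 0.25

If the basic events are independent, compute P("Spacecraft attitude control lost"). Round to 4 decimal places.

P(Backup chain down) [AND] = 0.33 × 0.22 = 0.072600
P(Sensor suite unavailable) [AND] = 0.072600 × 0.09 = 0.006534
P(Thruster branch inoperative) [AND] = 0.23 × 0.26 × 0.25 = 0.014950
P(Momentum path fails) [OR] = 1 − (1−0.09) × (1−0.014950) = 0.103605
P(Control loop fails) [OR] = 1 − (1−0.23) × (1−0.103605) = 0.309776
P(Spacecraft attitude control lost) [OR] = 1 − (1−0.006534) × (1−0.309776) = 0.314286
Rounded to 4 decimal places: P(Spacecraft attitude control lost) ≈ 0.3143.

0.3143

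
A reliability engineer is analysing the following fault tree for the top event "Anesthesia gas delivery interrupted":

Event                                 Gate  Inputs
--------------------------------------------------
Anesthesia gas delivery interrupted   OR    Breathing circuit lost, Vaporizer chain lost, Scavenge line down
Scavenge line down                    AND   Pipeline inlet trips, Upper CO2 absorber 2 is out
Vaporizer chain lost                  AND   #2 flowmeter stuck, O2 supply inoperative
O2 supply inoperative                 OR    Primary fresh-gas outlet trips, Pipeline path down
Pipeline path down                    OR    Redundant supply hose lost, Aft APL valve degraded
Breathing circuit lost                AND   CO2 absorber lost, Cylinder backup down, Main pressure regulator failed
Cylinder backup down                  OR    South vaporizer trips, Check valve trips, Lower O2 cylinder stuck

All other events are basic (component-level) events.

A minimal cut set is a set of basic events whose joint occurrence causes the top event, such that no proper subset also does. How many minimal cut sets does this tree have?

Cylinder backup down [OR]: union of children's cut sets → 3 cut set(s).
Breathing circuit lost [AND]: one cut set from each child combined → 1 × 3 × 1 = 3 cut set(s).
Pipeline path down [OR]: union of children's cut sets → 2 cut set(s).
O2 supply inoperative [OR]: union of children's cut sets → 3 cut set(s).
Vaporizer chain lost [AND]: one cut set from each child combined → 1 × 3 = 3 cut set(s).
Scavenge line down [AND]: one cut set from each child combined → 1 × 1 = 1 cut set(s).
Anesthesia gas delivery interrupted [OR]: union of children's cut sets → 7 cut set(s).
Minimal cut sets: {CO2 absorber lost, Main pressure regulator failed, South vaporizer trips}; {CO2 absorber lost, Check valve trips, Main pressure regulator failed}; {CO2 absorber lost, Lower O2 cylinder stuck, Main pressure regulator failed}; {#2 flowmeter stuck, Primary fresh-gas outlet trips}; {#2 flowmeter stuck, Redundant supply hose lost}; {#2 flowmeter stuck, Aft APL valve degraded}; {Pipeline inlet trips, Upper CO2 absorber 2 is out}.

7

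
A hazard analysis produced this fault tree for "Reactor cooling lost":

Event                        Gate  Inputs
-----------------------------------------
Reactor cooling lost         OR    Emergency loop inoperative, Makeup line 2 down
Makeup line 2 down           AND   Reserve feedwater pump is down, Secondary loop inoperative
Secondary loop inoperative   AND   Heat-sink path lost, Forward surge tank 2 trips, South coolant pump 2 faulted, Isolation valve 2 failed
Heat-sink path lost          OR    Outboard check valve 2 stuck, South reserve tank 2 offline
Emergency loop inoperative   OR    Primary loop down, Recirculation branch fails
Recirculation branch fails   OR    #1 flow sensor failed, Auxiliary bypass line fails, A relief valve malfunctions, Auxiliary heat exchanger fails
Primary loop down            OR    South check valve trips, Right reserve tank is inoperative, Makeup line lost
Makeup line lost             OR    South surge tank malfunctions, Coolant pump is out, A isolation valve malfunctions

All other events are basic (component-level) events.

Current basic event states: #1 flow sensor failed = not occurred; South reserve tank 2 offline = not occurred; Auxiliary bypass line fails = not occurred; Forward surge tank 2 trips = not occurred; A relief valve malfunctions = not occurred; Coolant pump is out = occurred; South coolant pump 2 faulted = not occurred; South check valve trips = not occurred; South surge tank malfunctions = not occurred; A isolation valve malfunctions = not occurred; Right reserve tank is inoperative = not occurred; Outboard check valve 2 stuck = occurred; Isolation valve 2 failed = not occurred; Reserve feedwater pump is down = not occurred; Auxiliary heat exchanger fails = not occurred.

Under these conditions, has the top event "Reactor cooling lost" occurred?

Makeup line lost [OR]: South surge tank malfunctions=not, Coolant pump is out=occurs, A isolation valve malfunctions=not → at least one input occurs → occurs.
Primary loop down [OR]: South check valve trips=not, Right reserve tank is inoperative=not, Makeup line lost=occurs → at least one input occurs → occurs.
Recirculation branch fails [OR]: #1 flow sensor failed=not, Auxiliary bypass line fails=not, A relief valve malfunctions=not, Auxiliary heat exchanger fails=not → no input occurs → does not occur.
Emergency loop inoperative [OR]: Primary loop down=occurs, Recirculation branch fails=not → at least one input occurs → occurs.
Heat-sink path lost [OR]: Outboard check valve 2 stuck=occurs, South reserve tank 2 offline=not → at least one input occurs → occurs.
Secondary loop inoperative [AND]: Heat-sink path lost=occurs, Forward surge tank 2 trips=not, South coolant pump 2 faulted=not, Isolation valve 2 failed=not → not all inputs occur → does not occur.
Makeup line 2 down [AND]: Reserve feedwater pump is down=not, Secondary loop inoperative=not → not all inputs occur → does not occur.
Reactor cooling lost [OR]: Emergency loop inoperative=occurs, Makeup line 2 down=not → at least one input occurs → occurs.

Yes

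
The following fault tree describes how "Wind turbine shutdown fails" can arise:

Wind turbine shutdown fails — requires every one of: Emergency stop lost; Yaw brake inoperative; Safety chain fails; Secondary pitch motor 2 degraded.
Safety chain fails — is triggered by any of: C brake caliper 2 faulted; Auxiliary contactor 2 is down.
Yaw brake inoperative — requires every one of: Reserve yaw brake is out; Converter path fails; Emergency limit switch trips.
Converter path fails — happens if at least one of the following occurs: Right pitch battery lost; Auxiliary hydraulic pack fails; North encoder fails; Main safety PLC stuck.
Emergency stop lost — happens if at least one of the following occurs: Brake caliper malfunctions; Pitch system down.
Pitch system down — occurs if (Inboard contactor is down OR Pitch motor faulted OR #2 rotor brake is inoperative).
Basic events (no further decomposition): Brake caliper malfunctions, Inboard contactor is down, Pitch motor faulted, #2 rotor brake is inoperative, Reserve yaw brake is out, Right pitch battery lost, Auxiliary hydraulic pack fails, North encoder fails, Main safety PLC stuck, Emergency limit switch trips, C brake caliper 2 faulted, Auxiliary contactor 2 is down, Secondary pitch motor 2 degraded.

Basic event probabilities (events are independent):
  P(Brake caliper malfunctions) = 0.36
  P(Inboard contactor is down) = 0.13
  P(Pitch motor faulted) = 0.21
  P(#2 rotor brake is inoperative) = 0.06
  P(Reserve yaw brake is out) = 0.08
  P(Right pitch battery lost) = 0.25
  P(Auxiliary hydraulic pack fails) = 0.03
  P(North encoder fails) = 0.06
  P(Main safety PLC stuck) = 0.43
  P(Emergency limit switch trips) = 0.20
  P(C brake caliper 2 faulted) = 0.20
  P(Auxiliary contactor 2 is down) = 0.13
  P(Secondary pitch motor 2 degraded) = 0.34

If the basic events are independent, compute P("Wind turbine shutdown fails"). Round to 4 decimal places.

0.0006

P(Pitch system down) [OR] = 1 − (1−0.13) × (1−0.21) × (1−0.06) = 0.353938
P(Emergency stop lost) [OR] = 1 − (1−0.36) × (1−0.353938) = 0.586520
P(Converter path fails) [OR] = 1 − (1−0.25) × (1−0.03) × (1−0.06) × (1−0.43) = 0.610206
P(Yaw brake inoperative) [AND] = 0.08 × 0.610206 × 0.20 = 0.009763
P(Safety chain fails) [OR] = 1 − (1−0.20) × (1−0.13) = 0.304000
P(Wind turbine shutdown fails) [AND] = 0.586520 × 0.009763 × 0.304000 × 0.34 = 0.000592
Rounded to 4 decimal places: P(Wind turbine shutdown fails) ≈ 0.0006.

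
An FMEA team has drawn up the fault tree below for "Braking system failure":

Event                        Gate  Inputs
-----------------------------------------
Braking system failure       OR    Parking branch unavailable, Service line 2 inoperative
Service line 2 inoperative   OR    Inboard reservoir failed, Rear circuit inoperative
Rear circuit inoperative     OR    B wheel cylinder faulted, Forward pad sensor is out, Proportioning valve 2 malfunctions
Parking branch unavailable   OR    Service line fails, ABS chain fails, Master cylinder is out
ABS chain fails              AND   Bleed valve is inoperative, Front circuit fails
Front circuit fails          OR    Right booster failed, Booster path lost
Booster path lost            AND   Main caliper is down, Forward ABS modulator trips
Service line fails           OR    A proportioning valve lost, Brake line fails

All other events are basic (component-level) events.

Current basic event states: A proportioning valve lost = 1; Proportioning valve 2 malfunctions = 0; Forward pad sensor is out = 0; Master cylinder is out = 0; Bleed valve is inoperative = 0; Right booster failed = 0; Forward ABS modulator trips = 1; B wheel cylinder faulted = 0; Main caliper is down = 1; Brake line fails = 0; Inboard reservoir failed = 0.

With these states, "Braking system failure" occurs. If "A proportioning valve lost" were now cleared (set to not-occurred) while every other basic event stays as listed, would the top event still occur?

No

Counterfactual: set "A proportioning valve lost" to not occurred.
Service line fails [OR]: A proportioning valve lost=not, Brake line fails=not → no input occurs → does not occur.
Booster path lost [AND]: Main caliper is down=occurs, Forward ABS modulator trips=occurs → all inputs occur → occurs.
Front circuit fails [OR]: Right booster failed=not, Booster path lost=occurs → at least one input occurs → occurs.
ABS chain fails [AND]: Bleed valve is inoperative=not, Front circuit fails=occurs → not all inputs occur → does not occur.
Parking branch unavailable [OR]: Service line fails=not, ABS chain fails=not, Master cylinder is out=not → no input occurs → does not occur.
Rear circuit inoperative [OR]: B wheel cylinder faulted=not, Forward pad sensor is out=not, Proportioning valve 2 malfunctions=not → no input occurs → does not occur.
Service line 2 inoperative [OR]: Inboard reservoir failed=not, Rear circuit inoperative=not → no input occurs → does not occur.
Braking system failure [OR]: Parking branch unavailable=not, Service line 2 inoperative=not → no input occurs → does not occur.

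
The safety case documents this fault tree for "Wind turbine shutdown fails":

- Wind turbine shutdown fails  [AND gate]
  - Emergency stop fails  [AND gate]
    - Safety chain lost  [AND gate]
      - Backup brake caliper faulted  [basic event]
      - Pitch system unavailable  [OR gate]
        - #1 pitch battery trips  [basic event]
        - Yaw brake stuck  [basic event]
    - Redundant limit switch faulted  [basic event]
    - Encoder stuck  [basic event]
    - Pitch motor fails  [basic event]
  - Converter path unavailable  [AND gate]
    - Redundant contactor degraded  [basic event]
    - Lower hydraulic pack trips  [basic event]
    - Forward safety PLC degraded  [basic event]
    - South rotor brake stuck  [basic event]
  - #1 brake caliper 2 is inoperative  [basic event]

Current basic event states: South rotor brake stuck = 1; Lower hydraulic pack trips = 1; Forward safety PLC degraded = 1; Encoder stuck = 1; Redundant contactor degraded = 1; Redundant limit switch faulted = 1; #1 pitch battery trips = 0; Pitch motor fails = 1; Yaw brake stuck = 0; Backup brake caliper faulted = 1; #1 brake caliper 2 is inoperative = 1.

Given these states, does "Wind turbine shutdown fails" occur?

Pitch system unavailable [OR]: #1 pitch battery trips=not, Yaw brake stuck=not → no input occurs → does not occur.
Safety chain lost [AND]: Backup brake caliper faulted=occurs, Pitch system unavailable=not → not all inputs occur → does not occur.
Emergency stop fails [AND]: Safety chain lost=not, Redundant limit switch faulted=occurs, Encoder stuck=occurs, Pitch motor fails=occurs → not all inputs occur → does not occur.
Converter path unavailable [AND]: Redundant contactor degraded=occurs, Lower hydraulic pack trips=occurs, Forward safety PLC degraded=occurs, South rotor brake stuck=occurs → all inputs occur → occurs.
Wind turbine shutdown fails [AND]: Emergency stop fails=not, Converter path unavailable=occurs, #1 brake caliper 2 is inoperative=occurs → not all inputs occur → does not occur.

No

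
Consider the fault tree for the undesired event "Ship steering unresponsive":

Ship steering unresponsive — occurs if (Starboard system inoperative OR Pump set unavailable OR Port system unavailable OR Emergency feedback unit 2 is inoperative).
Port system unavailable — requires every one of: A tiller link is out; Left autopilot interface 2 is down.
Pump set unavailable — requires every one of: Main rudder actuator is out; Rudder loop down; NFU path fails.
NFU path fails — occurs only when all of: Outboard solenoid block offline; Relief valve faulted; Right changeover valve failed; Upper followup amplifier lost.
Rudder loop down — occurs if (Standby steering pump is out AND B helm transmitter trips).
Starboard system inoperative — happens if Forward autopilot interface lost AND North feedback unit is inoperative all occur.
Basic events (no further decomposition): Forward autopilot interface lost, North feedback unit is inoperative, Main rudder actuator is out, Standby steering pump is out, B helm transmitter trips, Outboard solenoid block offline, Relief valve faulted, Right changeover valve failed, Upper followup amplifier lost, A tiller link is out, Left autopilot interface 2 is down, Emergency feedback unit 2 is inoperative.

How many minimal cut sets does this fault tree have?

4

Starboard system inoperative [AND]: one cut set from each child combined → 1 × 1 = 1 cut set(s).
Rudder loop down [AND]: one cut set from each child combined → 1 × 1 = 1 cut set(s).
NFU path fails [AND]: one cut set from each child combined → 1 × 1 × 1 × 1 = 1 cut set(s).
Pump set unavailable [AND]: one cut set from each child combined → 1 × 1 × 1 = 1 cut set(s).
Port system unavailable [AND]: one cut set from each child combined → 1 × 1 = 1 cut set(s).
Ship steering unresponsive [OR]: union of children's cut sets → 4 cut set(s).
Minimal cut sets: {Forward autopilot interface lost, North feedback unit is inoperative}; {B helm transmitter trips, Main rudder actuator is out, Outboard solenoid block offline, Relief valve faulted, Right changeover valve failed, Standby steering pump is out, Upper followup amplifier lost}; {A tiller link is out, Left autopilot interface 2 is down}; {Emergency feedback unit 2 is inoperative}.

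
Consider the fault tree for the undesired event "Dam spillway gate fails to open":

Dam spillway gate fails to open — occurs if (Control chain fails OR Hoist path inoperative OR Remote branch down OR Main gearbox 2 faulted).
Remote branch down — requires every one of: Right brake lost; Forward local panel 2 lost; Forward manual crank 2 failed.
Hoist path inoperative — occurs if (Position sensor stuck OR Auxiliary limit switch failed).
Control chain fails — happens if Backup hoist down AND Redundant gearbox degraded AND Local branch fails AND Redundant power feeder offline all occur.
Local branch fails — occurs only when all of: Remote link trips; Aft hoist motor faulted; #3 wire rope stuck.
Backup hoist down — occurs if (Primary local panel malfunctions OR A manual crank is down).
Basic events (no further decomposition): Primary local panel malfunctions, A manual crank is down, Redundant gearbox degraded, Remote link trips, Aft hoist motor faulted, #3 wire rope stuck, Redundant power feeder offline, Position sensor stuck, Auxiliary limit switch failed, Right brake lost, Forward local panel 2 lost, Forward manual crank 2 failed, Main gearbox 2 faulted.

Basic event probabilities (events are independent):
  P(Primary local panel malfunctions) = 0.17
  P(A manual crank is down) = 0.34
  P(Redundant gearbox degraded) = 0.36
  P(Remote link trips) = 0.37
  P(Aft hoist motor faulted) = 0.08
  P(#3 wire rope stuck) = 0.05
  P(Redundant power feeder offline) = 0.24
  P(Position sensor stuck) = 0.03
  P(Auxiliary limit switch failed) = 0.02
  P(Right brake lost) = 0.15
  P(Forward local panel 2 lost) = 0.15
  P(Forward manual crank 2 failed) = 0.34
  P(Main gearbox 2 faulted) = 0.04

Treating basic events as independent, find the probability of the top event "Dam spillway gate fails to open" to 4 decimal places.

P(Backup hoist down) [OR] = 1 − (1−0.17) × (1−0.34) = 0.452200
P(Local branch fails) [AND] = 0.37 × 0.08 × 0.05 = 0.001480
P(Control chain fails) [AND] = 0.452200 × 0.36 × 0.001480 × 0.24 = 0.000058
P(Hoist path inoperative) [OR] = 1 − (1−0.03) × (1−0.02) = 0.049400
P(Remote branch down) [AND] = 0.15 × 0.15 × 0.34 = 0.007650
P(Dam spillway gate fails to open) [OR] = 1 − (1−0.000058) × (1−0.049400) × (1−0.007650) × (1−0.04) = 0.094458
Rounded to 4 decimal places: P(Dam spillway gate fails to open) ≈ 0.0945.

0.0945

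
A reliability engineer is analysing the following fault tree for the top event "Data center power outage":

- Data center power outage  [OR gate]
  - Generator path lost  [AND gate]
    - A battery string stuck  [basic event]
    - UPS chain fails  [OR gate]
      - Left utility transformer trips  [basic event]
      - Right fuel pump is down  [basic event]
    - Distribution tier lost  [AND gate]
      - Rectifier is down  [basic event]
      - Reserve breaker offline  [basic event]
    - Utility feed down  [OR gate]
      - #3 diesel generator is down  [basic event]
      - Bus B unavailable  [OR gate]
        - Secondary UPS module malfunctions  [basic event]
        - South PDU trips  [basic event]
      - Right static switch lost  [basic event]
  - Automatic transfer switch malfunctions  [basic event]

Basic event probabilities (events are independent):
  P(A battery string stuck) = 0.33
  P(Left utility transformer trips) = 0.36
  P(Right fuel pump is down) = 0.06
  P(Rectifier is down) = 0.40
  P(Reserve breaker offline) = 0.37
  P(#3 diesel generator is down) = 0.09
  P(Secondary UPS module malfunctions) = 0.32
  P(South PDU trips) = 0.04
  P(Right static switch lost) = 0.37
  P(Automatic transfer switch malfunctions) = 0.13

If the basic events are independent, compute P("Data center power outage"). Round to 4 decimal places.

0.1406

P(UPS chain fails) [OR] = 1 − (1−0.36) × (1−0.06) = 0.398400
P(Distribution tier lost) [AND] = 0.40 × 0.37 = 0.148000
P(Bus B unavailable) [OR] = 1 − (1−0.32) × (1−0.04) = 0.347200
P(Utility feed down) [OR] = 1 − (1−0.09) × (1−0.347200) × (1−0.37) = 0.625750
P(Generator path lost) [AND] = 0.33 × 0.398400 × 0.148000 × 0.625750 = 0.012176
P(Data center power outage) [OR] = 1 − (1−0.012176) × (1−0.13) = 0.140593
Rounded to 4 decimal places: P(Data center power outage) ≈ 0.1406.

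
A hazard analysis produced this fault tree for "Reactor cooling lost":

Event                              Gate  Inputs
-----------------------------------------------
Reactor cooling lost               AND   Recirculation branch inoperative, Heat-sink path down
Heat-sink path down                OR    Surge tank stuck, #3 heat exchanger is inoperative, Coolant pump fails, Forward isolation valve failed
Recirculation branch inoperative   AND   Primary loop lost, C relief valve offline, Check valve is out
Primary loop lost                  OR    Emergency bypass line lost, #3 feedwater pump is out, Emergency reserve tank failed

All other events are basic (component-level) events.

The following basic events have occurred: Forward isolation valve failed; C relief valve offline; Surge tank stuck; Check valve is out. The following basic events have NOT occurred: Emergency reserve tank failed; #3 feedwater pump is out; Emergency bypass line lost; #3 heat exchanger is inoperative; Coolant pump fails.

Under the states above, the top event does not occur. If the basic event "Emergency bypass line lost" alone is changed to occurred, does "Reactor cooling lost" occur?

Counterfactual: set "Emergency bypass line lost" to occurred.
Primary loop lost [OR]: Emergency bypass line lost=occurs, #3 feedwater pump is out=not, Emergency reserve tank failed=not → at least one input occurs → occurs.
Recirculation branch inoperative [AND]: Primary loop lost=occurs, C relief valve offline=occurs, Check valve is out=occurs → all inputs occur → occurs.
Heat-sink path down [OR]: Surge tank stuck=occurs, #3 heat exchanger is inoperative=not, Coolant pump fails=not, Forward isolation valve failed=occurs → at least one input occurs → occurs.
Reactor cooling lost [AND]: Recirculation branch inoperative=occurs, Heat-sink path down=occurs → all inputs occur → occurs.

Yes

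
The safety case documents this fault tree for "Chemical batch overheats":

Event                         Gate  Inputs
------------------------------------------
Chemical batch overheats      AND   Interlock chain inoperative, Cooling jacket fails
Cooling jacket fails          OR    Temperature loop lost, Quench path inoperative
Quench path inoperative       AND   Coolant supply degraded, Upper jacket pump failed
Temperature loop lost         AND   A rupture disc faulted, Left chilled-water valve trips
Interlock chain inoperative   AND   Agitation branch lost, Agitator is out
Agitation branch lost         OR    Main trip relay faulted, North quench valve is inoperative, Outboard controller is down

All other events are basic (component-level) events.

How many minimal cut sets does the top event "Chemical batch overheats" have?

Agitation branch lost [OR]: union of children's cut sets → 3 cut set(s).
Interlock chain inoperative [AND]: one cut set from each child combined → 3 × 1 = 3 cut set(s).
Temperature loop lost [AND]: one cut set from each child combined → 1 × 1 = 1 cut set(s).
Quench path inoperative [AND]: one cut set from each child combined → 1 × 1 = 1 cut set(s).
Cooling jacket fails [OR]: union of children's cut sets → 2 cut set(s).
Chemical batch overheats [AND]: one cut set from each child combined → 3 × 2 = 6 cut set(s).
Minimal cut sets: {A rupture disc faulted, Agitator is out, Left chilled-water valve trips, Main trip relay faulted}; {Agitator is out, Coolant supply degraded, Main trip relay faulted, Upper jacket pump failed}; {A rupture disc faulted, Agitator is out, Left chilled-water valve trips, North quench valve is inoperative}; {Agitator is out, Coolant supply degraded, North quench valve is inoperative, Upper jacket pump failed}; {A rupture disc faulted, Agitator is out, Left chilled-water valve trips, Outboard controller is down}; {Agitator is out, Coolant supply degraded, Outboard controller is down, Upper jacket pump failed}.

6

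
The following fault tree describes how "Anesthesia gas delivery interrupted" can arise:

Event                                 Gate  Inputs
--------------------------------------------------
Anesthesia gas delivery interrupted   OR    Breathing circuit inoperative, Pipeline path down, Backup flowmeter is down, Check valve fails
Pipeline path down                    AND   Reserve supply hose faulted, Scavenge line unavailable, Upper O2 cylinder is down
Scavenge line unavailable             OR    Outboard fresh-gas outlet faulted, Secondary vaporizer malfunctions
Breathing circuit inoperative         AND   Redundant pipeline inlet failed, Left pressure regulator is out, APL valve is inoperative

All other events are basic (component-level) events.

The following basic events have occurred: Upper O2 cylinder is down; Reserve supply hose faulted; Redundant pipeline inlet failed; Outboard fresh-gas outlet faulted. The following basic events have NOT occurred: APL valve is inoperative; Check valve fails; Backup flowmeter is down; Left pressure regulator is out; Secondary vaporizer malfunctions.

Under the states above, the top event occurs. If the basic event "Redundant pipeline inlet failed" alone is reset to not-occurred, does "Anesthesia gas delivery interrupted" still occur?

Yes

Counterfactual: set "Redundant pipeline inlet failed" to not occurred.
Breathing circuit inoperative [AND]: Redundant pipeline inlet failed=not, Left pressure regulator is out=not, APL valve is inoperative=not → not all inputs occur → does not occur.
Scavenge line unavailable [OR]: Outboard fresh-gas outlet faulted=occurs, Secondary vaporizer malfunctions=not → at least one input occurs → occurs.
Pipeline path down [AND]: Reserve supply hose faulted=occurs, Scavenge line unavailable=occurs, Upper O2 cylinder is down=occurs → all inputs occur → occurs.
Anesthesia gas delivery interrupted [OR]: Breathing circuit inoperative=not, Pipeline path down=occurs, Backup flowmeter is down=not, Check valve fails=not → at least one input occurs → occurs.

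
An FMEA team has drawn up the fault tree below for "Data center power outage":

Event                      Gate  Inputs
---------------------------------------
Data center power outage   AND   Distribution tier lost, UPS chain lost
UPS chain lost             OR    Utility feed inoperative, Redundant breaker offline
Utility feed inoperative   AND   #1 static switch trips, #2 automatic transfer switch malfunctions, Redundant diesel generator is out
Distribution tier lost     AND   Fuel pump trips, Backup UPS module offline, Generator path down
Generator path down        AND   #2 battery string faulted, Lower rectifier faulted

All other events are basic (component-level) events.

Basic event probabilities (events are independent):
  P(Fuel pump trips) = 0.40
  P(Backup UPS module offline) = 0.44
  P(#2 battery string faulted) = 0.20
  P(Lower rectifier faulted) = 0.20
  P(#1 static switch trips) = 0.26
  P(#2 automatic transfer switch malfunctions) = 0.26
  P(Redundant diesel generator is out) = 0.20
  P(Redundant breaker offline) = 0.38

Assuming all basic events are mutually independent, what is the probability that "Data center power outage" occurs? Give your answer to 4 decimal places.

0.0027

P(Generator path down) [AND] = 0.20 × 0.20 = 0.040000
P(Distribution tier lost) [AND] = 0.40 × 0.44 × 0.040000 = 0.007040
P(Utility feed inoperative) [AND] = 0.26 × 0.26 × 0.20 = 0.013520
P(UPS chain lost) [OR] = 1 − (1−0.013520) × (1−0.38) = 0.388382
P(Data center power outage) [AND] = 0.007040 × 0.388382 = 0.002734
Rounded to 4 decimal places: P(Data center power outage) ≈ 0.0027.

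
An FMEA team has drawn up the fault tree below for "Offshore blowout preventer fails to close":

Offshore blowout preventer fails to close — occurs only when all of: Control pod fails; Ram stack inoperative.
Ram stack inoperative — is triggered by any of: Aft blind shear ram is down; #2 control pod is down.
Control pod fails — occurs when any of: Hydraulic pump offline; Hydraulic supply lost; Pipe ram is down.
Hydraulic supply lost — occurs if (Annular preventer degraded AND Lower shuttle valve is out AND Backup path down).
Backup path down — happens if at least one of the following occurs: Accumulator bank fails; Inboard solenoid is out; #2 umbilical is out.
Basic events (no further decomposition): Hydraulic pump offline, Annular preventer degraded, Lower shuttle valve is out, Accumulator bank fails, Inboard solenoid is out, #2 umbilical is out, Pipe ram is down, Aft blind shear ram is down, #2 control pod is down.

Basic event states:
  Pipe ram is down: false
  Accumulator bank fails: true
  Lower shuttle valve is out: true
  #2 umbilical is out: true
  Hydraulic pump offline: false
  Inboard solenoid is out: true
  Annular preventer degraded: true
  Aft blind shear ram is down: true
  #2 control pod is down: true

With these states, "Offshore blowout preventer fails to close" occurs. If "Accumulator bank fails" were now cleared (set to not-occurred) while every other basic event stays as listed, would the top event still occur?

Yes

Counterfactual: set "Accumulator bank fails" to not occurred.
Backup path down [OR]: Accumulator bank fails=not, Inboard solenoid is out=occurs, #2 umbilical is out=occurs → at least one input occurs → occurs.
Hydraulic supply lost [AND]: Annular preventer degraded=occurs, Lower shuttle valve is out=occurs, Backup path down=occurs → all inputs occur → occurs.
Control pod fails [OR]: Hydraulic pump offline=not, Hydraulic supply lost=occurs, Pipe ram is down=not → at least one input occurs → occurs.
Ram stack inoperative [OR]: Aft blind shear ram is down=occurs, #2 control pod is down=occurs → at least one input occurs → occurs.
Offshore blowout preventer fails to close [AND]: Control pod fails=occurs, Ram stack inoperative=occurs → all inputs occur → occurs.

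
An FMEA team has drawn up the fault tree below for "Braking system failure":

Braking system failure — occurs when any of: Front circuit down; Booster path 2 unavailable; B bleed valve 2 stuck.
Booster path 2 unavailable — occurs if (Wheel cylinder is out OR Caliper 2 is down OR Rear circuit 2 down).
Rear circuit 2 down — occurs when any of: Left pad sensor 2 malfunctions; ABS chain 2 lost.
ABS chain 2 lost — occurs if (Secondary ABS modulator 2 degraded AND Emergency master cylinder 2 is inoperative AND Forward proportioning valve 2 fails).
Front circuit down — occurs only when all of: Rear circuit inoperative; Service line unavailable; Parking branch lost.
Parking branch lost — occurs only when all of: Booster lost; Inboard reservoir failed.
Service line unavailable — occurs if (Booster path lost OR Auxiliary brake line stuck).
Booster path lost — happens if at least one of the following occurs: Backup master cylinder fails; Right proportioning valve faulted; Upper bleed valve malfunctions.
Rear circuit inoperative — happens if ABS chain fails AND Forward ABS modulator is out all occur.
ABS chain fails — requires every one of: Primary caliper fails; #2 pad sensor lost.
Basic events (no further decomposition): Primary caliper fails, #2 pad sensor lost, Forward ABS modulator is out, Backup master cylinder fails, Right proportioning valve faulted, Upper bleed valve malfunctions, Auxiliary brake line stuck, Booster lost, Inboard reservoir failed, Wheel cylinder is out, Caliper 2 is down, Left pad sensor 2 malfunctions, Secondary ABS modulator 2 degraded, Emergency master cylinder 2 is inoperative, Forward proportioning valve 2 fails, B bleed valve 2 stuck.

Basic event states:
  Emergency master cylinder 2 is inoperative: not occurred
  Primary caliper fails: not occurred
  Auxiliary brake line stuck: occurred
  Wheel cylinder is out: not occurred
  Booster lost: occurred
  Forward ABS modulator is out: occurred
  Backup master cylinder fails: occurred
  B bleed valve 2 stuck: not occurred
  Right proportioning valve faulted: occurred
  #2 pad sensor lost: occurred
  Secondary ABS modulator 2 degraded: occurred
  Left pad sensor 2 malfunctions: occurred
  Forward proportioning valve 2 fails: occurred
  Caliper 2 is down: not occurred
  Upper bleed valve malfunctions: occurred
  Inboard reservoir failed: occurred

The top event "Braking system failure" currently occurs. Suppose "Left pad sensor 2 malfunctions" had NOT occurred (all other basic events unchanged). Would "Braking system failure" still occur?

No

Counterfactual: set "Left pad sensor 2 malfunctions" to not occurred.
ABS chain fails [AND]: Primary caliper fails=not, #2 pad sensor lost=occurs → not all inputs occur → does not occur.
Rear circuit inoperative [AND]: ABS chain fails=not, Forward ABS modulator is out=occurs → not all inputs occur → does not occur.
Booster path lost [OR]: Backup master cylinder fails=occurs, Right proportioning valve faulted=occurs, Upper bleed valve malfunctions=occurs → at least one input occurs → occurs.
Service line unavailable [OR]: Booster path lost=occurs, Auxiliary brake line stuck=occurs → at least one input occurs → occurs.
Parking branch lost [AND]: Booster lost=occurs, Inboard reservoir failed=occurs → all inputs occur → occurs.
Front circuit down [AND]: Rear circuit inoperative=not, Service line unavailable=occurs, Parking branch lost=occurs → not all inputs occur → does not occur.
ABS chain 2 lost [AND]: Secondary ABS modulator 2 degraded=occurs, Emergency master cylinder 2 is inoperative=not, Forward proportioning valve 2 fails=occurs → not all inputs occur → does not occur.
Rear circuit 2 down [OR]: Left pad sensor 2 malfunctions=not, ABS chain 2 lost=not → no input occurs → does not occur.
Booster path 2 unavailable [OR]: Wheel cylinder is out=not, Caliper 2 is down=not, Rear circuit 2 down=not → no input occurs → does not occur.
Braking system failure [OR]: Front circuit down=not, Booster path 2 unavailable=not, B bleed valve 2 stuck=not → no input occurs → does not occur.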